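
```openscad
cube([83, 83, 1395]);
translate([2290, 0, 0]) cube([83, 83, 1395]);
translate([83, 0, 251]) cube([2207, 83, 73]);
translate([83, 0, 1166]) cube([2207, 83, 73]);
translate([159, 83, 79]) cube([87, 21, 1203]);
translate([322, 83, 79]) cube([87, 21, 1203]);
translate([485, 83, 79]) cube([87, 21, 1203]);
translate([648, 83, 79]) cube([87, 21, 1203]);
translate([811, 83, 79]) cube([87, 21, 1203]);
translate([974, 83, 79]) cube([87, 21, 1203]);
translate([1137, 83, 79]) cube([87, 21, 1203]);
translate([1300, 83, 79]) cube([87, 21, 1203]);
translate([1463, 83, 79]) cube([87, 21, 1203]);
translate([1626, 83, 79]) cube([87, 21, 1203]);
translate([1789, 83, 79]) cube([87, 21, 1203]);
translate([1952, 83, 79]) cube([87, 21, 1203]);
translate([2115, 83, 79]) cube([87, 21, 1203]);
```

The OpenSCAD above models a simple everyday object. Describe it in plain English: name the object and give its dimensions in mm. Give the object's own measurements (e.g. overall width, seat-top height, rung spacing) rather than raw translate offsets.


A fence section. Two 83×83 mm posts, 1395 mm tall, stand on the floor with a clear span of 2207 mm between their inner faces. Two horizontal rails of 83×73 mm section span the gap between the posts with their undersides at z = 251 mm and z = 1166 mm, flush with the posts' −y face. 13 pickets, each 87 mm wide, 21 mm thick and 1203 mm tall, are fixed to the +y face of the rails with their bottoms at z = 79 mm, spaced across the span with a 76 mm gap after the −x post and between neighbouring pickets, with 88 mm left before the +x post.


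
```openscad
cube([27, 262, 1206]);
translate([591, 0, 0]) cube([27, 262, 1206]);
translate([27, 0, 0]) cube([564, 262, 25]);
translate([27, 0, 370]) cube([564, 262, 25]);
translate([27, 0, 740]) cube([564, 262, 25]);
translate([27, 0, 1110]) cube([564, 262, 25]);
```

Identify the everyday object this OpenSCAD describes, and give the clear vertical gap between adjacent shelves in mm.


A bookshelf. The clear shelf gap is 345 mm.

Two tall side panels with 4 horizontal boards between them — a bookshelf. The first two shelf undersides are at z = 0 and z = 370; with shelf thickness 25, the clear gap is 370 − 0 − 25 = 345 mm.


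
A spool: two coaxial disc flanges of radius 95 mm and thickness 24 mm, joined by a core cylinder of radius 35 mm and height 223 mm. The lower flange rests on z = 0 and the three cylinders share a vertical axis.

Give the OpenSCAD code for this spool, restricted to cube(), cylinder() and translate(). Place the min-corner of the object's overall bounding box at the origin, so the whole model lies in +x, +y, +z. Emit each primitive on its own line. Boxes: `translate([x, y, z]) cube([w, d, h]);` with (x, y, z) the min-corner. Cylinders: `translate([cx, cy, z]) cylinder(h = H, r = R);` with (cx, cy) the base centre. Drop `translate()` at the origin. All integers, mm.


translate([95, 95, 0]) cylinder(h = 24, r = 95);
translate([95, 95, 24]) cylinder(h = 223, r = 35);
translate([95, 95, 247]) cylinder(h = 24, r = 95);


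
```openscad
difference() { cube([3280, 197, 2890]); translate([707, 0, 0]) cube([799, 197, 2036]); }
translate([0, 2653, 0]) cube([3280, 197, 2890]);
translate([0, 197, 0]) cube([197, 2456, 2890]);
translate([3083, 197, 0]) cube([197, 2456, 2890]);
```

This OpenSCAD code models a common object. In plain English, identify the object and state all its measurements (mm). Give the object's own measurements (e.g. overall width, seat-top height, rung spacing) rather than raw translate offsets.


A single room: four walls, each 2890 mm tall and 197 mm thick, enclosing an outside footprint 3280×2850 mm (x × y), no floor or roof. The front and back walls (−y and +y sides) run the full x-width; the side walls fit between their inner faces. A door opening 799 mm wide and 2036 mm tall is cut through the front wall from the floor up, its −x edge 707 mm from the wall's −x end.


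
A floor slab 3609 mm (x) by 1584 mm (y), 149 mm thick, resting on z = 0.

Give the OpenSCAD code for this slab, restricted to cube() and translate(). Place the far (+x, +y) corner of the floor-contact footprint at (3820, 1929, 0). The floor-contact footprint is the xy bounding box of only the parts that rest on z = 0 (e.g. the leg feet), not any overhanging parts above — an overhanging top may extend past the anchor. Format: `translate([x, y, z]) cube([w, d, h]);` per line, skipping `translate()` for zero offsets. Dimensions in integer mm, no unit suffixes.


translate([211, 345, 0]) cube([3609, 1584, 149]);


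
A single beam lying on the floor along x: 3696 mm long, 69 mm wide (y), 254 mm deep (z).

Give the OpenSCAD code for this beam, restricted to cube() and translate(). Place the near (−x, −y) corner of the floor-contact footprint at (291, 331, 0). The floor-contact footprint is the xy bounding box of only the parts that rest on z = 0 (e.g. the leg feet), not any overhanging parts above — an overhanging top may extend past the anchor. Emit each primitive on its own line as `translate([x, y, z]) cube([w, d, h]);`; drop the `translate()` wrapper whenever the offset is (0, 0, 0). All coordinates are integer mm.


translate([291, 331, 0]) cube([3696, 69, 254]);


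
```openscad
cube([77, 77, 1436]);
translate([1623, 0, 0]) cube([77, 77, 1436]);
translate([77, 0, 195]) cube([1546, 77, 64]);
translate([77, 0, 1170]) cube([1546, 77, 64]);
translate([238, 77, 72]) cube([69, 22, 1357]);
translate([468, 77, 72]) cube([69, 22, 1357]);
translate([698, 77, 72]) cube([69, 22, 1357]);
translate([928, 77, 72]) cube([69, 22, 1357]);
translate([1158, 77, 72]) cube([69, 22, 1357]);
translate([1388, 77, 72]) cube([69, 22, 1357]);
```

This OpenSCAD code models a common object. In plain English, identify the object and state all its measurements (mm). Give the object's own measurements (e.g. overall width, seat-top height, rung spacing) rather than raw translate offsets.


A fence section. Two 77×77 mm posts, 1436 mm tall, stand on the floor with a clear span of 1546 mm between their inner faces. Two horizontal rails of 77×64 mm section span the gap between the posts with their undersides at z = 195 mm and z = 1170 mm, flush with the posts' −y face. 6 pickets, each 69 mm wide, 22 mm thick and 1357 mm tall, are fixed to the +y face of the rails with their bottoms at z = 72 mm, spaced across the span with a 161 mm gap after the −x post and between neighbouring pickets, with 166 mm left before the +x post.


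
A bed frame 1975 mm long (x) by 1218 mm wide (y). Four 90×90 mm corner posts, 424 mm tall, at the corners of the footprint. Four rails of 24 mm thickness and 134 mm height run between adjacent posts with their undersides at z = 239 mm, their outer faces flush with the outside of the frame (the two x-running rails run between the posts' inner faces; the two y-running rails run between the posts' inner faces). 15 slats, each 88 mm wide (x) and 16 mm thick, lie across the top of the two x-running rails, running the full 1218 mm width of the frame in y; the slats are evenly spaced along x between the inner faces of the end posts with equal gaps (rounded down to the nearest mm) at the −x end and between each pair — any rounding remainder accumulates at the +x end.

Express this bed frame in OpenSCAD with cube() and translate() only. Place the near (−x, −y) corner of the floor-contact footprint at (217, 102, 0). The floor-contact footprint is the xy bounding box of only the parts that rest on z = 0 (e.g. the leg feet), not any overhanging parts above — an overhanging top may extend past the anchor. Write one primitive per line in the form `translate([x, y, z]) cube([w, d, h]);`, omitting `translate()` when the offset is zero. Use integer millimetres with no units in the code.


translate([217, 102, 0]) cube([90, 90, 424]);
translate([217, 1230, 0]) cube([90, 90, 424]);
translate([2102, 102, 0]) cube([90, 90, 424]);
translate([2102, 1230, 0]) cube([90, 90, 424]);
translate([307, 102, 239]) cube([1795, 24, 134]);
translate([307, 1296, 239]) cube([1795, 24, 134]);
translate([217, 192, 239]) cube([24, 1038, 134]);
translate([2168, 192, 239]) cube([24, 1038, 134]);
translate([336, 102, 373]) cube([88, 1218, 16]);
translate([453, 102, 373]) cube([88, 1218, 16]);
translate([570, 102, 373]) cube([88, 1218, 16]);
translate([687, 102, 373]) cube([88, 1218, 16]);
translate([804, 102, 373]) cube([88, 1218, 16]);
translate([921, 102, 373]) cube([88, 1218, 16]);
translate([1038, 102, 373]) cube([88, 1218, 16]);
translate([1155, 102, 373]) cube([88, 1218, 16]);
translate([1272, 102, 373]) cube([88, 1218, 16]);
translate([1389, 102, 373]) cube([88, 1218, 16]);
translate([1506, 102, 373]) cube([88, 1218, 16]);
translate([1623, 102, 373]) cube([88, 1218, 16]);
translate([1740, 102, 373]) cube([88, 1218, 16]);
translate([1857, 102, 373]) cube([88, 1218, 16]);
translate([1974, 102, 373]) cube([88, 1218, 16]);


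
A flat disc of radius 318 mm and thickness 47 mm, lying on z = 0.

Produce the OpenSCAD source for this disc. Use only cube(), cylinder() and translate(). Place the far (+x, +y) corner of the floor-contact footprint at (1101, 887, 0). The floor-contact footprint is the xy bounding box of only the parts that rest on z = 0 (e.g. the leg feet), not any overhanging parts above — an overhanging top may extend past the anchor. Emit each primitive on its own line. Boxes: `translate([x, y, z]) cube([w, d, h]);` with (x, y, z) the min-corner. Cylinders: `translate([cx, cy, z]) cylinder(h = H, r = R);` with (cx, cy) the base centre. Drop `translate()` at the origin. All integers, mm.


translate([783, 569, 0]) cylinder(h = 47, r = 318);


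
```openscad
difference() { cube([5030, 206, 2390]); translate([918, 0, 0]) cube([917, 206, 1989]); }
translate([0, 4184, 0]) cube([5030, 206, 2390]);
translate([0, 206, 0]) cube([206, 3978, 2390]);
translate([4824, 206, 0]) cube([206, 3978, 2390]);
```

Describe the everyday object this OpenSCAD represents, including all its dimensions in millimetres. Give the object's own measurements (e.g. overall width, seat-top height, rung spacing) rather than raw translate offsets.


A single room: four walls, each 2390 mm tall and 206 mm thick, enclosing an outside footprint 5030×4390 mm (x × y), no floor or roof. The front and back walls (−y and +y sides) run the full x-width; the side walls fit between their inner faces. A door opening 917 mm wide and 1989 mm tall is cut through the front wall from the floor up, its −x edge 918 mm from the wall's −x end.


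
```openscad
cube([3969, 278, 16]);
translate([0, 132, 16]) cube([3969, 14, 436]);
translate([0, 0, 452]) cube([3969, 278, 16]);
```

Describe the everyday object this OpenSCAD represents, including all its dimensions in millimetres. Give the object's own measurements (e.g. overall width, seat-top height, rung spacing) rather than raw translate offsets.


An I-beam lying along x, 3969 mm long. Overall section height 468 mm. Two flanges 278 mm wide (y) and 16 mm thick, one on the floor and one at the top; a web 14 mm thick runs between them, centred on the flange width.


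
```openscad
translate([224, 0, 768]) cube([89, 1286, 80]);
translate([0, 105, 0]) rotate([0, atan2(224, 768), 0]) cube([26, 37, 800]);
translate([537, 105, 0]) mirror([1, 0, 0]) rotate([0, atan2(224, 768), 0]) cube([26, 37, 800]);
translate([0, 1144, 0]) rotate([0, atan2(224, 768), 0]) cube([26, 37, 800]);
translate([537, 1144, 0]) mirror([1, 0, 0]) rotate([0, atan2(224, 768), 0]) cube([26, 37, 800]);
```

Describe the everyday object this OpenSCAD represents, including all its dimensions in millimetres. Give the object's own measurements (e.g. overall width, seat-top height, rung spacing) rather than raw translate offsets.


A sawhorse. A 89×1286×80 mm beam (x, y, z) sits on two A-frame leg pairs. Each pair is two raked legs of 26×37 mm section (37 mm along y) splaying symmetrically in x. Each leg rises 768 mm vertically over 224 mm of horizontal reach and is 800 mm long along its own axis. Every leg's outer bottom edge rests on the floor and its outer top edge meets a bottom edge of the beam — the left legs (tilting toward +x) meet the beam's −x bottom edge, the right legs (their mirror images, tilting toward −x) meet its +x bottom edge — so the leg tops tuck under the beam, the beam's underside is 768 mm above the floor, and the feet are 537 mm apart outside-to-outside with the beam centred between them. The two leg pairs are set in 105 mm from either end of the beam.


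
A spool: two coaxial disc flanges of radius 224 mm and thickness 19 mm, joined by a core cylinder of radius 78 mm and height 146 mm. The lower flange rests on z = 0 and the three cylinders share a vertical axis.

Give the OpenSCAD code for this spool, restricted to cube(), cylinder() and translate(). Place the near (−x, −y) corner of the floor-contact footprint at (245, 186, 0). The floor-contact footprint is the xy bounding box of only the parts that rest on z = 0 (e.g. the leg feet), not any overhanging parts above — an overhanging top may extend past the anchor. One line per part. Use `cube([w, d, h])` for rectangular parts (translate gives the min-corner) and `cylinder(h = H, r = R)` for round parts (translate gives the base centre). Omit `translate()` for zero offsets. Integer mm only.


translate([469, 410, 0]) cylinder(h = 19, r = 224);
translate([469, 410, 19]) cylinder(h = 146, r = 78);
translate([469, 410, 165]) cylinder(h = 19, r = 224);


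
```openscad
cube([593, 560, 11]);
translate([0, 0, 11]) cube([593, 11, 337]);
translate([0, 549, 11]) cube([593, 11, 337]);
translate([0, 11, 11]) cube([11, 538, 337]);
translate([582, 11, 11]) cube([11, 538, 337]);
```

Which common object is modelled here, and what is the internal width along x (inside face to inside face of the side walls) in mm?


An open box. The internal width is 571 mm.

A 593×560 base slab with four walls standing on it — an open box. The base is 593 mm wide and the walls are 11 mm thick, so the internal width is 593 − 2 × 11 = 571 mm.


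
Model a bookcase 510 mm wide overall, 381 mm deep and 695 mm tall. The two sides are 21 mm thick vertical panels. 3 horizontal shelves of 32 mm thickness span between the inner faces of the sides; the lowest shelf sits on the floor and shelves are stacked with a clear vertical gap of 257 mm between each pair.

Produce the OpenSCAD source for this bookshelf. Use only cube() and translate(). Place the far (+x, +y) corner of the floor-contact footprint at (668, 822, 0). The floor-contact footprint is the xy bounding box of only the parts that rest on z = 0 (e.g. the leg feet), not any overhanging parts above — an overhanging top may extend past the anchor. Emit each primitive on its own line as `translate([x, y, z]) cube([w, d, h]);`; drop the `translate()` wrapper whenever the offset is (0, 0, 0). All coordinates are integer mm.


translate([158, 441, 0]) cube([21, 381, 695]);
translate([647, 441, 0]) cube([21, 381, 695]);
translate([179, 441, 0]) cube([468, 381, 32]);
translate([179, 441, 289]) cube([468, 381, 32]);
translate([179, 441, 578]) cube([468, 381, 32]);


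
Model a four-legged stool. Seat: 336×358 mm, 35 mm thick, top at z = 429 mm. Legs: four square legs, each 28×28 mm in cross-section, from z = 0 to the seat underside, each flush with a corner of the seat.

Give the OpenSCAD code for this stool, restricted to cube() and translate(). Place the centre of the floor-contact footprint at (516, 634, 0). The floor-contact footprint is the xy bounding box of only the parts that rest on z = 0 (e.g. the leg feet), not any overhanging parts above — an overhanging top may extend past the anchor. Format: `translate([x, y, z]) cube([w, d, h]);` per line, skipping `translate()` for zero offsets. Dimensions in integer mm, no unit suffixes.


translate([348, 455, 394]) cube([336, 358, 35]);
translate([348, 455, 0]) cube([28, 28, 394]);
translate([656, 455, 0]) cube([28, 28, 394]);
translate([348, 785, 0]) cube([28, 28, 394]);
translate([656, 785, 0]) cube([28, 28, 394]);


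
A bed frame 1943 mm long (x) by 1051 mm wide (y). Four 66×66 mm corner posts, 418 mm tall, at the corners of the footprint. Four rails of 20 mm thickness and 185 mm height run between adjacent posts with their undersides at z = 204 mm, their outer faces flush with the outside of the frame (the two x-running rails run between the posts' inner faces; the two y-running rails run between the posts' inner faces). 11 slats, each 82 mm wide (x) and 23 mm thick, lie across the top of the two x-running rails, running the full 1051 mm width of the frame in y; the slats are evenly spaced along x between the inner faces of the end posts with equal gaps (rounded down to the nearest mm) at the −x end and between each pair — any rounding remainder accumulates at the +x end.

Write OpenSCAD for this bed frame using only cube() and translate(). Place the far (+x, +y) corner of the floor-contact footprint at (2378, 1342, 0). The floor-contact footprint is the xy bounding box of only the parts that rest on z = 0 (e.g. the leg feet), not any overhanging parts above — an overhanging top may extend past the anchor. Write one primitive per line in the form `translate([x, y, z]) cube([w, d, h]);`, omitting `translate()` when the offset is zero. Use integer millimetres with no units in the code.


translate([435, 291, 0]) cube([66, 66, 418]);
translate([435, 1276, 0]) cube([66, 66, 418]);
translate([2312, 291, 0]) cube([66, 66, 418]);
translate([2312, 1276, 0]) cube([66, 66, 418]);
translate([501, 291, 204]) cube([1811, 20, 185]);
translate([501, 1322, 204]) cube([1811, 20, 185]);
translate([435, 357, 204]) cube([20, 919, 185]);
translate([2358, 357, 204]) cube([20, 919, 185]);
translate([576, 291, 389]) cube([82, 1051, 23]);
translate([733, 291, 389]) cube([82, 1051, 23]);
translate([890, 291, 389]) cube([82, 1051, 23]);
translate([1047, 291, 389]) cube([82, 1051, 23]);
translate([1204, 291, 389]) cube([82, 1051, 23]);
translate([1361, 291, 389]) cube([82, 1051, 23]);
translate([1518, 291, 389]) cube([82, 1051, 23]);
translate([1675, 291, 389]) cube([82, 1051, 23]);
translate([1832, 291, 389]) cube([82, 1051, 23]);
translate([1989, 291, 389]) cube([82, 1051, 23]);
translate([2146, 291, 389]) cube([82, 1051, 23]);


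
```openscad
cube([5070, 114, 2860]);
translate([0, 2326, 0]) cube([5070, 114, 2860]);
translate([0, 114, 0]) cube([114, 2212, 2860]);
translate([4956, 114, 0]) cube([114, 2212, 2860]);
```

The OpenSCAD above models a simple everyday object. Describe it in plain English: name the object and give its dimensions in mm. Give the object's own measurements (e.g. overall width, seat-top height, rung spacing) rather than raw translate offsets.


The wall frame of a small rectangular building: four walls, each 2860 mm tall and 114 mm thick, enclosing a footprint 5070 mm (x) by 2440 mm (y) outside-to-outside, with no floor or roof. The front and back walls (the −y and +y sides) span the full width; the two side walls fit between them.


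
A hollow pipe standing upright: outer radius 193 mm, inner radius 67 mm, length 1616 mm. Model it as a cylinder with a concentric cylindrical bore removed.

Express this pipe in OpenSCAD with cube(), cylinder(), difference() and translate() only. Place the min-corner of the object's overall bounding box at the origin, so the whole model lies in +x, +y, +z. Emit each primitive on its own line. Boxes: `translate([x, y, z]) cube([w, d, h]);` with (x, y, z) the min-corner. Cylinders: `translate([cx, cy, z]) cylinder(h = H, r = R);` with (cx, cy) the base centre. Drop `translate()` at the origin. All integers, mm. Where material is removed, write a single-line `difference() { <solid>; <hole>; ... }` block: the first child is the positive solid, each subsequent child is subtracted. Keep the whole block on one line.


difference() { translate([193, 193, 0]) cylinder(h = 1616, r = 193); translate([193, 193, 0]) cylinder(h = 1616, r = 67); }


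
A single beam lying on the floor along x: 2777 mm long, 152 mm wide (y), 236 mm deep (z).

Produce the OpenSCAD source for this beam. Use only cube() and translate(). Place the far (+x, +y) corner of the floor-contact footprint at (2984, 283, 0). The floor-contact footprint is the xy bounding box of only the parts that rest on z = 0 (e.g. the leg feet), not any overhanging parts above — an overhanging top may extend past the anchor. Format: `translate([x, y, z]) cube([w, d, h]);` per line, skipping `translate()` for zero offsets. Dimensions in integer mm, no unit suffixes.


translate([207, 131, 0]) cube([2777, 152, 236]);


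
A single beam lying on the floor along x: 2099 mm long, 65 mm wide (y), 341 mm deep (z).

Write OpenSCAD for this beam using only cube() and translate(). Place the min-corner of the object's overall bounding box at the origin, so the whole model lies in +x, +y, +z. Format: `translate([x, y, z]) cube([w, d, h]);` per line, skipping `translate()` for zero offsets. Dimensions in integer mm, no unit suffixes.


cube([2099, 65, 341]);


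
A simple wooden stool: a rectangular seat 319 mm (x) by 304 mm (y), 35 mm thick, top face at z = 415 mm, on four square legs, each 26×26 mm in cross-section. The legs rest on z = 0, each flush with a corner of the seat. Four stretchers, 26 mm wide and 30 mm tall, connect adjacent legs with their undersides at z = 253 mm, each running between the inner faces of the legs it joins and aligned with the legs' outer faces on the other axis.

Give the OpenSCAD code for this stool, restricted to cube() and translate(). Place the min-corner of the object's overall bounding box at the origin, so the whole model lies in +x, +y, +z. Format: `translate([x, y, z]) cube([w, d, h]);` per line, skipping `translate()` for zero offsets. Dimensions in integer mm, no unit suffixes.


translate([0, 0, 380]) cube([319, 304, 35]);
cube([26, 26, 380]);
translate([293, 0, 0]) cube([26, 26, 380]);
translate([0, 278, 0]) cube([26, 26, 380]);
translate([293, 278, 0]) cube([26, 26, 380]);
translate([26, 0, 253]) cube([267, 26, 30]);
translate([26, 278, 253]) cube([267, 26, 30]);
translate([0, 26, 253]) cube([26, 252, 30]);
translate([293, 26, 253]) cube([26, 252, 30]);


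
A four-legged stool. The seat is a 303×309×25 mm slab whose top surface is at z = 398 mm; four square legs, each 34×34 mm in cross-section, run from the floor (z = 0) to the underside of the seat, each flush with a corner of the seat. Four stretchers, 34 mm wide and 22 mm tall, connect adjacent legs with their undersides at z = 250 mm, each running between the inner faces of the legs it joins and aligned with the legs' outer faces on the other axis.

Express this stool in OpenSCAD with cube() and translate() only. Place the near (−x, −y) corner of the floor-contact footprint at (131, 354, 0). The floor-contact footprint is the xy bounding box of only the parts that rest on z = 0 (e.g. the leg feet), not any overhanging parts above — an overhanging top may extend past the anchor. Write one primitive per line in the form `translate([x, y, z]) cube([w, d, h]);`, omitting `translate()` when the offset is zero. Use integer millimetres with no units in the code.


translate([131, 354, 373]) cube([303, 309, 25]);
translate([131, 354, 0]) cube([34, 34, 373]);
translate([400, 354, 0]) cube([34, 34, 373]);
translate([131, 629, 0]) cube([34, 34, 373]);
translate([400, 629, 0]) cube([34, 34, 373]);
translate([165, 354, 250]) cube([235, 34, 22]);
translate([165, 629, 250]) cube([235, 34, 22]);
translate([131, 388, 250]) cube([34, 241, 22]);
translate([400, 388, 250]) cube([34, 241, 22]);


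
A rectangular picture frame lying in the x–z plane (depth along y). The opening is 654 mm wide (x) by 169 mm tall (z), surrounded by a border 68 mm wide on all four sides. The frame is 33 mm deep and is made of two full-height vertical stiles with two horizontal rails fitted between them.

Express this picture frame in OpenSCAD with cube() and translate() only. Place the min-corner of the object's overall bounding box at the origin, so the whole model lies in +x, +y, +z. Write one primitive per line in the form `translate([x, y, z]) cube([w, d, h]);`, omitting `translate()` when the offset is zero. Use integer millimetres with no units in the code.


cube([68, 33, 305]);
translate([722, 0, 0]) cube([68, 33, 305]);
translate([68, 0, 0]) cube([654, 33, 68]);
translate([68, 0, 237]) cube([654, 33, 68]);


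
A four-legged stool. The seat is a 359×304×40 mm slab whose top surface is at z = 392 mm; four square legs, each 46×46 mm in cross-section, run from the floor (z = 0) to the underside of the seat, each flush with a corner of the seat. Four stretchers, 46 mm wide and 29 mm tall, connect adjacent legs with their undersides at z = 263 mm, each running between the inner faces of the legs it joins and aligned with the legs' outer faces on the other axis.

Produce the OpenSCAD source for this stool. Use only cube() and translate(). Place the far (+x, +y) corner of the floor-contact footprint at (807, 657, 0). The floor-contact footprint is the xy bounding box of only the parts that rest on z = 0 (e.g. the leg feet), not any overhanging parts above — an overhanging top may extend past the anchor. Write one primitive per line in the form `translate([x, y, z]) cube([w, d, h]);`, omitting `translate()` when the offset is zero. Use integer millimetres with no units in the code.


// leg_h = 392 - 40 = 352
// stretcher span = 359 - 2*46 = 267
translate([448, 353, 352]) cube([359, 304, 40]);
translate([448, 353, 0]) cube([46, 46, 352]);
translate([761, 353, 0]) cube([46, 46, 352]);
translate([448, 611, 0]) cube([46, 46, 352]);
translate([761, 611, 0]) cube([46, 46, 352]);
translate([494, 353, 263]) cube([267, 46, 29]);
translate([494, 611, 263]) cube([267, 46, 29]);
translate([448, 399, 263]) cube([46, 212, 29]);
translate([761, 399, 263]) cube([46, 212, 29]);


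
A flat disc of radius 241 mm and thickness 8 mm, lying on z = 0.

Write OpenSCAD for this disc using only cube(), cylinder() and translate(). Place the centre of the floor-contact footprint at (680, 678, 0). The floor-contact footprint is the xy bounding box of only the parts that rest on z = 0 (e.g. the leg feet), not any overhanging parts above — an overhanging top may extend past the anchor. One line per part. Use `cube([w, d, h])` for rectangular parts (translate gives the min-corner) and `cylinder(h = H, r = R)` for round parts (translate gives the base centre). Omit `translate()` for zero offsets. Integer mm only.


translate([680, 678, 0]) cylinder(h = 8, r = 241);


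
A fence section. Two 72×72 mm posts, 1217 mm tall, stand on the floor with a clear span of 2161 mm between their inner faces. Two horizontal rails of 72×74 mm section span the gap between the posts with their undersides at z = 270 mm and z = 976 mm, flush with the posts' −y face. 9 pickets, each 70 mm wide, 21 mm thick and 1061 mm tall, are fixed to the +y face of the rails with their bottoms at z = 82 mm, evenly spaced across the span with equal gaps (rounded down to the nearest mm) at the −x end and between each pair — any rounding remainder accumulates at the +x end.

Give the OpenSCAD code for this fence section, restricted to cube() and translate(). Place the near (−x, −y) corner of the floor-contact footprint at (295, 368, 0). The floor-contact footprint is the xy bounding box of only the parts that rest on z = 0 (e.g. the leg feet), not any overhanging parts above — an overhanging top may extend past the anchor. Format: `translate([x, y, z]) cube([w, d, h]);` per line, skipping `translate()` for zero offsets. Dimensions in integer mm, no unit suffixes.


translate([295, 368, 0]) cube([72, 72, 1217]);
translate([2528, 368, 0]) cube([72, 72, 1217]);
translate([367, 368, 270]) cube([2161, 72, 74]);
translate([367, 368, 976]) cube([2161, 72, 74]);
translate([520, 440, 82]) cube([70, 21, 1061]);
translate([743, 440, 82]) cube([70, 21, 1061]);
translate([966, 440, 82]) cube([70, 21, 1061]);
translate([1189, 440, 82]) cube([70, 21, 1061]);
translate([1412, 440, 82]) cube([70, 21, 1061]);
translate([1635, 440, 82]) cube([70, 21, 1061]);
translate([1858, 440, 82]) cube([70, 21, 1061]);
translate([2081, 440, 82]) cube([70, 21, 1061]);
translate([2304, 440, 82]) cube([70, 21, 1061]);


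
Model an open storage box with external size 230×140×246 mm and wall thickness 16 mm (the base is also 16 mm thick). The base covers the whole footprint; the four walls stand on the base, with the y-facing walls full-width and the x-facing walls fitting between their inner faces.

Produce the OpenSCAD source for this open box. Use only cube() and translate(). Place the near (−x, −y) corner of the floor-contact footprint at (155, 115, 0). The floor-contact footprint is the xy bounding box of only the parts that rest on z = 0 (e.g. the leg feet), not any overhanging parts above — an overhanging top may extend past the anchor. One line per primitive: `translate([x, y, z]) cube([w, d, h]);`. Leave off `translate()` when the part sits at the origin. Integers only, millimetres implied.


translate([155, 115, 0]) cube([230, 140, 16]);
translate([155, 115, 16]) cube([230, 16, 230]);
translate([155, 239, 16]) cube([230, 16, 230]);
translate([155, 131, 16]) cube([16, 108, 230]);
translate([369, 131, 16]) cube([16, 108, 230]);


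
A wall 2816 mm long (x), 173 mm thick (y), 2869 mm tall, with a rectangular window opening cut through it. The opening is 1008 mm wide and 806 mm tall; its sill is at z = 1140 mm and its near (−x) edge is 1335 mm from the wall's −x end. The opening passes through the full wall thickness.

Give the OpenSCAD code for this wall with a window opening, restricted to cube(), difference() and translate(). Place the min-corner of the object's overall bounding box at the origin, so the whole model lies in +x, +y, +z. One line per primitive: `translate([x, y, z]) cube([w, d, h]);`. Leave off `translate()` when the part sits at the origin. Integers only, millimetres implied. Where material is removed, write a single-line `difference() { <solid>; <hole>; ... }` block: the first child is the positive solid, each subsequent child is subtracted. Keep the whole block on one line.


difference() { cube([2816, 173, 2869]); translate([1335, 0, 1140]) cube([1008, 173, 806]); }


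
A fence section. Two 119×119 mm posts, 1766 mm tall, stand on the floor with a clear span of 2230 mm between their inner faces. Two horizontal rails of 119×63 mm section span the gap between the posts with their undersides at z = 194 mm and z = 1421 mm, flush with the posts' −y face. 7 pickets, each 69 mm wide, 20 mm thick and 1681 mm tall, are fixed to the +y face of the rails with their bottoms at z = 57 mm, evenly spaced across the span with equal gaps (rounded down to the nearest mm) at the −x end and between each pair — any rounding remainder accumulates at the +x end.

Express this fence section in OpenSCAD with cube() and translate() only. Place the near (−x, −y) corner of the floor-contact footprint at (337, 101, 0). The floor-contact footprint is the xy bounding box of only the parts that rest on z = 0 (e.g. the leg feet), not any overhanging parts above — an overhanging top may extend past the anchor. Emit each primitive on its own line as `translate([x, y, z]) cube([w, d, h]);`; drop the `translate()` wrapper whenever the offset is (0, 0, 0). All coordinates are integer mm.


translate([337, 101, 0]) cube([119, 119, 1766]);
translate([2686, 101, 0]) cube([119, 119, 1766]);
translate([456, 101, 194]) cube([2230, 119, 63]);
translate([456, 101, 1421]) cube([2230, 119, 63]);
translate([674, 220, 57]) cube([69, 20, 1681]);
translate([961, 220, 57]) cube([69, 20, 1681]);
translate([1248, 220, 57]) cube([69, 20, 1681]);
translate([1535, 220, 57]) cube([69, 20, 1681]);
translate([1822, 220, 57]) cube([69, 20, 1681]);
translate([2109, 220, 57]) cube([69, 20, 1681]);
translate([2396, 220, 57]) cube([69, 20, 1681]);


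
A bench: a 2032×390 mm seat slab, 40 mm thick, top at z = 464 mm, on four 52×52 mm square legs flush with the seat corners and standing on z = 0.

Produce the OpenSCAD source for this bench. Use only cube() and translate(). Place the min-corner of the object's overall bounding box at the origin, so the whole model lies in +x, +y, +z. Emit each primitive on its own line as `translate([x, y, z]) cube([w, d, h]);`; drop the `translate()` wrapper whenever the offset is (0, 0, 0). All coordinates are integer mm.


// leg_h = 464 − 40 = 424
translate([0, 0, 424]) cube([2032, 390, 40]);
cube([52, 52, 424]);
translate([0, 338, 0]) cube([52, 52, 424]);
translate([1980, 0, 0]) cube([52, 52, 424]);
translate([1980, 338, 0]) cube([52, 52, 424]);


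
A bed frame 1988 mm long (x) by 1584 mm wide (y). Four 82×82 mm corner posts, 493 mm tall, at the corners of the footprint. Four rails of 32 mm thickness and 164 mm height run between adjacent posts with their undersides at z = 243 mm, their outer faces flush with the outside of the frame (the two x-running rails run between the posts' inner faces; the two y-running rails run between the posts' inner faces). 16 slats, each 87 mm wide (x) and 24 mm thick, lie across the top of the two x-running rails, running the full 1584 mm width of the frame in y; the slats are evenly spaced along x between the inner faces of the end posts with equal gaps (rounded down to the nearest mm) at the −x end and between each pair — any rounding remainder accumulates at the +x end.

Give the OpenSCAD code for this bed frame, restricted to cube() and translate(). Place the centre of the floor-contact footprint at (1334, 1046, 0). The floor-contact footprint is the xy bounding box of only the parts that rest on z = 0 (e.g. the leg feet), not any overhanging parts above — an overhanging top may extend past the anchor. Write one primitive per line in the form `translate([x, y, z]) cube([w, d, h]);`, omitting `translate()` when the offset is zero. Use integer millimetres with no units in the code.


translate([340, 254, 0]) cube([82, 82, 493]);
translate([340, 1756, 0]) cube([82, 82, 493]);
translate([2246, 254, 0]) cube([82, 82, 493]);
translate([2246, 1756, 0]) cube([82, 82, 493]);
translate([422, 254, 243]) cube([1824, 32, 164]);
translate([422, 1806, 243]) cube([1824, 32, 164]);
translate([340, 336, 243]) cube([32, 1420, 164]);
translate([2296, 336, 243]) cube([32, 1420, 164]);
translate([447, 254, 407]) cube([87, 1584, 24]);
translate([559, 254, 407]) cube([87, 1584, 24]);
translate([671, 254, 407]) cube([87, 1584, 24]);
translate([783, 254, 407]) cube([87, 1584, 24]);
translate([895, 254, 407]) cube([87, 1584, 24]);
translate([1007, 254, 407]) cube([87, 1584, 24]);
translate([1119, 254, 407]) cube([87, 1584, 24]);
translate([1231, 254, 407]) cube([87, 1584, 24]);
translate([1343, 254, 407]) cube([87, 1584, 24]);
translate([1455, 254, 407]) cube([87, 1584, 24]);
translate([1567, 254, 407]) cube([87, 1584, 24]);
translate([1679, 254, 407]) cube([87, 1584, 24]);
translate([1791, 254, 407]) cube([87, 1584, 24]);
translate([1903, 254, 407]) cube([87, 1584, 24]);
translate([2015, 254, 407]) cube([87, 1584, 24]);
translate([2127, 254, 407]) cube([87, 1584, 24]);


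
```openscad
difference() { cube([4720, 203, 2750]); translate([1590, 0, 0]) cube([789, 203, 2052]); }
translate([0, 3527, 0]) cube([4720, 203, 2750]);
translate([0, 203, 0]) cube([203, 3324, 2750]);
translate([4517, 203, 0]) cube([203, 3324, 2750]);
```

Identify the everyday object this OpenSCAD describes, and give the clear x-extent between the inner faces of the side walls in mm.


A single room. The interior width is 4314 mm.

Four walls enclosing a rectangle with a door in the front wall — a room. Outside width 4720 minus two 203 mm walls gives 4314 mm.


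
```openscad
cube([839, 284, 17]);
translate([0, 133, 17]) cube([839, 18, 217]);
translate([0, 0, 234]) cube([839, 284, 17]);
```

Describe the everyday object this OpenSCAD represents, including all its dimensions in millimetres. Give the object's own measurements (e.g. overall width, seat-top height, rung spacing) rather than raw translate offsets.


An I-beam lying along x, 839 mm long. Overall section height 251 mm. Two flanges 284 mm wide (y) and 17 mm thick, one on the floor and one at the top; a web 18 mm thick runs between them, centred on the flange width.


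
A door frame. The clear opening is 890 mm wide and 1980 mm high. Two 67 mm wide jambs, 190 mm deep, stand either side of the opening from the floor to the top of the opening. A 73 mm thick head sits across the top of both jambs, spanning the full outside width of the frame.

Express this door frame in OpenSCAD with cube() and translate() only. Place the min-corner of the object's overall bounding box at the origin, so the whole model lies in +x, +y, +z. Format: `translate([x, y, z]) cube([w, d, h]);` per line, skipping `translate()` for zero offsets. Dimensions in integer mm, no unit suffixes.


cube([67, 190, 1980]);
translate([957, 0, 0]) cube([67, 190, 1980]);
translate([0, 0, 1980]) cube([1024, 190, 73]);


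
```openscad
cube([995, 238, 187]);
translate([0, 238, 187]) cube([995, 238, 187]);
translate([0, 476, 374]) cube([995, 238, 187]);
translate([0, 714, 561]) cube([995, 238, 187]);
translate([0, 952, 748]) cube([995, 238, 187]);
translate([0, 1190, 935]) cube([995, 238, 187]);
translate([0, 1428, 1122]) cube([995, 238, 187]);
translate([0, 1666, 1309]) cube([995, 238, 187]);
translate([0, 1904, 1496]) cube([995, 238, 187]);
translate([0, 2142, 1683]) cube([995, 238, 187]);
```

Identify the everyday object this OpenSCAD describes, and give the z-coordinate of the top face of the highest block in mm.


A staircase. The total rise is 1870 mm.

10 identical blocks, each offset up and back from the previous — a staircase. Each step is 187 mm tall and there are 10 of them, so the total rise is 10 × 187 = 1870 mm.


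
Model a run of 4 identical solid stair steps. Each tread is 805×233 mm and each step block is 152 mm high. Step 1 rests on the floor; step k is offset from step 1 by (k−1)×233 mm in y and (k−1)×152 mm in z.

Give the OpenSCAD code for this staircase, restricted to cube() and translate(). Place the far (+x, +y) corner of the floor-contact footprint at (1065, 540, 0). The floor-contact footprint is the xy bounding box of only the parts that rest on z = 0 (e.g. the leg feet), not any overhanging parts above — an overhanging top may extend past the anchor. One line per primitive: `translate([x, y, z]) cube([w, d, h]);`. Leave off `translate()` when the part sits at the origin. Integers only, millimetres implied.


translate([260, 307, 0]) cube([805, 233, 152]);
translate([260, 540, 152]) cube([805, 233, 152]);
translate([260, 773, 304]) cube([805, 233, 152]);
translate([260, 1006, 456]) cube([805, 233, 152]);


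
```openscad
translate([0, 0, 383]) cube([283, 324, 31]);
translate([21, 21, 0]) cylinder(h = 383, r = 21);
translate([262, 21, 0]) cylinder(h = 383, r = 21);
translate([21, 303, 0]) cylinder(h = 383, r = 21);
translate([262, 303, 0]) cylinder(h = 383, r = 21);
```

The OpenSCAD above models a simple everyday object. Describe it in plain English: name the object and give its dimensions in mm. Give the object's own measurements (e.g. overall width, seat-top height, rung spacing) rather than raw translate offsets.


A simple wooden stool: a rectangular seat 283 mm (x) by 324 mm (y), 31 mm thick, top face at z = 414 mm, on four round legs, each 42 mm in diameter. The legs rest on z = 0, each leg's axis is inset half a diameter from the nearest pair of seat edges (so the leg's bounding box is flush with the corner).


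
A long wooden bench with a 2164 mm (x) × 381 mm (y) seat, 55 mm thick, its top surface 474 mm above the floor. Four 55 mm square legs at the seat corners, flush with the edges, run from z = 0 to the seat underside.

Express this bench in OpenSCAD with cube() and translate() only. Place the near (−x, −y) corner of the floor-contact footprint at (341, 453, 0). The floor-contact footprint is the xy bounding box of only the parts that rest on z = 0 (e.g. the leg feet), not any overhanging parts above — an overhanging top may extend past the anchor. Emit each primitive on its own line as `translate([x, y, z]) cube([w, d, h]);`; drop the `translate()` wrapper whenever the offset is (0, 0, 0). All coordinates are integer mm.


translate([341, 453, 419]) cube([2164, 381, 55]);
translate([341, 453, 0]) cube([55, 55, 419]);
translate([341, 779, 0]) cube([55, 55, 419]);
translate([2450, 453, 0]) cube([55, 55, 419]);
translate([2450, 779, 0]) cube([55, 55, 419]);
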